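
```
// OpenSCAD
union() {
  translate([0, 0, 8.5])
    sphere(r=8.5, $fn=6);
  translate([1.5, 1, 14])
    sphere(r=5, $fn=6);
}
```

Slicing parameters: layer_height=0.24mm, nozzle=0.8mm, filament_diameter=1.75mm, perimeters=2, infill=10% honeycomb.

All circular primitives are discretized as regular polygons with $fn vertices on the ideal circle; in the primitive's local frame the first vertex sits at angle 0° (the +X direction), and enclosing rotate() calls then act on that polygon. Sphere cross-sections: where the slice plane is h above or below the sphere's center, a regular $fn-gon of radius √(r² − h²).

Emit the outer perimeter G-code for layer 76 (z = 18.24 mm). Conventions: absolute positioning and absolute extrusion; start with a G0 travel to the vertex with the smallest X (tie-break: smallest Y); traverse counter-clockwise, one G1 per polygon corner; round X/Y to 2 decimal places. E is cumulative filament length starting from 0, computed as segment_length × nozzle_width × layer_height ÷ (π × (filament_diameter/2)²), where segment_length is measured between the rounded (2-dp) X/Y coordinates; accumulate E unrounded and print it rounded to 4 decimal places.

G0 X-1.15 Y1.00 Z18.24
G1 X0.18 Y-1.29 E0.2114
G1 X2.82 Y-1.29 E0.4221
G1 X4.15 Y1.00 E0.6335
G1 X2.82 Y3.29 E0.8449
G1 X0.18 Y3.29 E1.0556
G1 X-1.15 Y1.00 E1.2670

At z = 18.24 mm: the sphere does not reach this height (|z−center|=9.740 > r=8.5); the sphere at (1.5, 1): section is a regular 6-gon, circumradius = √(r²−h²) = √(5²−4.24²) = 2.650; Taking the union: only the r=5 sphere at (1.5, 1) is present, so the union is just that shape — 1 connected region. The outline is a single polygon with 6 vertices. Extrusion per mm of travel: 0.8 × 0.24 / (π × 0.875²) = 0.079824. Accumulating E over each segment gives final E = 1.2670.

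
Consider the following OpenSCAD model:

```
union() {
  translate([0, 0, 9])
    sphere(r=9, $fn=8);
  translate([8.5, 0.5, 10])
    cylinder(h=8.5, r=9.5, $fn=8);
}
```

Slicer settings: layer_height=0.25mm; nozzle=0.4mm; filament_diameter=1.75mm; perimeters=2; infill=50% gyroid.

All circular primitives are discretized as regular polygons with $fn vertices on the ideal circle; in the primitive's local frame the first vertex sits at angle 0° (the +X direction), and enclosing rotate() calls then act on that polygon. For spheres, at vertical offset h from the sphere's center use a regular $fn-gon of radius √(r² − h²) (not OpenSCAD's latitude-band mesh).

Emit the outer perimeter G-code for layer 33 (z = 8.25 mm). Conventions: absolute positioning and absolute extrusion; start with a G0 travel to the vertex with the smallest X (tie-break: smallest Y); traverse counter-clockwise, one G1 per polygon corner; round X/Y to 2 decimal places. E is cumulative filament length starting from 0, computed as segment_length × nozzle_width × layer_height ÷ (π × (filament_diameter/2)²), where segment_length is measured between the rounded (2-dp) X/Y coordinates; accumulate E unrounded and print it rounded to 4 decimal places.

At z = 8.25 mm: the r=9 sphere contributes a regular 8-gon of circumradius √(9²−0.75²) = 8.969; the cylinder at (8.5, 0.5) is absent (z outside [10, 18.5]); Combining (union): only the r=9 sphere is present, so the union is just that shape — 1 connected region. The outline is a single polygon with 8 vertices. Extrusion per mm of travel: 0.4 × 0.25 / (π × 0.875²) = 0.041575. Accumulating E over each segment gives final E = 2.2829.

G0 X-8.97 Y0.00 Z8.25
G1 X-6.34 Y-6.34 E0.2854
G1 X0.00 Y-8.97 E0.5707
G1 X6.34 Y-6.34 E0.8561
G1 X8.97 Y0.00 E1.1415
G1 X6.34 Y6.34 E1.4268
G1 X0.00 Y8.97 E1.7122
G1 X-6.34 Y6.34 E1.9976
G1 X-8.97 Y0.00 E2.2829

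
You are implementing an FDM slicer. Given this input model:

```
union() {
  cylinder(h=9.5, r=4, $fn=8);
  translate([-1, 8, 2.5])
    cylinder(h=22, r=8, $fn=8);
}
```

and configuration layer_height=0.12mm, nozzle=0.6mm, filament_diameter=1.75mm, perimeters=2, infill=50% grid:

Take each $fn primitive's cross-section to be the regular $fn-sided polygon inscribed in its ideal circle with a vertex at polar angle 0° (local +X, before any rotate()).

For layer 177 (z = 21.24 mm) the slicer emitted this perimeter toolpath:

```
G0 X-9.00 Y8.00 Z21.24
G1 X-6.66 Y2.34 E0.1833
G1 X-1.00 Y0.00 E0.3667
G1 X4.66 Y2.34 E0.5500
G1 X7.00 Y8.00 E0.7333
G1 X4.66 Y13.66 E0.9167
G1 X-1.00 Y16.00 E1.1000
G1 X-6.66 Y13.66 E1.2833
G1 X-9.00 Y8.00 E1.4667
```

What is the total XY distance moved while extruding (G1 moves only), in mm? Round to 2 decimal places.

49.00 mm

Sum the Euclidean lengths of each G1 segment: total = 49.00 mm.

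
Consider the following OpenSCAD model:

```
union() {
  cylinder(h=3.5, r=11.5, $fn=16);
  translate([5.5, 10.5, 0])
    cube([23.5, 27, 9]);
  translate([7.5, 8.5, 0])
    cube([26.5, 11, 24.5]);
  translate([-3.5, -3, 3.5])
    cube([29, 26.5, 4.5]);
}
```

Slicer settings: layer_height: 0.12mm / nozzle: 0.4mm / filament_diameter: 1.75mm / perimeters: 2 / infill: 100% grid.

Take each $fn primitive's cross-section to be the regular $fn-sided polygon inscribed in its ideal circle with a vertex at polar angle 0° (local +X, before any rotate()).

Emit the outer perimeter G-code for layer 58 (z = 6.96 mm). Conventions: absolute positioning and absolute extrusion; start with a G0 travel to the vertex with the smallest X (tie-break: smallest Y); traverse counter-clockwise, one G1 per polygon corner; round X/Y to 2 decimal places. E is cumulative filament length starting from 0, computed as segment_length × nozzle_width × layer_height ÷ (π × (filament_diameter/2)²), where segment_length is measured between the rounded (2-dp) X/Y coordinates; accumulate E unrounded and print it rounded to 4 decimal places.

G0 X-3.50 Y-3.00 Z6.96
G1 X25.50 Y-3.00 E0.5787
G1 X25.50 Y8.50 E0.8082
G1 X34.00 Y8.50 E0.9778
G1 X34.00 Y19.50 E1.1974
G1 X29.00 Y19.50 E1.2971
G1 X29.00 Y37.50 E1.6564
G1 X5.50 Y37.50 E2.1253
G1 X5.50 Y23.50 E2.4047
G1 X-3.50 Y23.50 E2.5843
G1 X-3.50 Y-3.00 E3.1131

At z = 6.96 mm: the cylinder does not reach this height (z outside [0, 3.5]); the cube at (5.5, 10.5) is present — its section is the full 23.5×27 rectangle; the 26.5×11 cube at (7.5, 8.5) contributes its full rectangle; the 29×26.5 cube at (-3.5, -3) contributes its full rectangle; Combining (union): the regions partially overlap (shared area 489.50 mm²), so overlapping operands fuse into one piece — 1 connected region. The outline is a single polygon with 10 vertices. Extrusion per mm of travel: 0.4 × 0.12 / (π × 0.875²) = 0.019956. Accumulating E over each segment gives final E = 3.1131.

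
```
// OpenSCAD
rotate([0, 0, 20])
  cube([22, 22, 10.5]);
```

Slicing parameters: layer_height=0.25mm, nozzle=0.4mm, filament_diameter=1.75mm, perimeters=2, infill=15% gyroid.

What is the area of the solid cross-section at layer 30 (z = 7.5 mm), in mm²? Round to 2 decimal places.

At z = 7.5 mm: the cube (footprint 22×22) is included at this height (area 484.00 mm²); (whole slice rotated 20° about Z — lengths, areas and connectivity unchanged). Overall, the cross-section is a single solid region. Net area = 484.00 mm².

484.00 mm²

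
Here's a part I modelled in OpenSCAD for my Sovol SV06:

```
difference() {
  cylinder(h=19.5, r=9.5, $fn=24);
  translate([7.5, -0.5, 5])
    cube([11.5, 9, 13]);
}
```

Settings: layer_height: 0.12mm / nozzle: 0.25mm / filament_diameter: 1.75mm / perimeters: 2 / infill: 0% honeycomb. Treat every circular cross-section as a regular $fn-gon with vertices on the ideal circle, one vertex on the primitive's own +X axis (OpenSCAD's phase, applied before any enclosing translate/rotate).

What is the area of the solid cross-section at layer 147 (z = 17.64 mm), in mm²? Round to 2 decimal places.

At z = 17.64 mm: the r=9.5 cylinder contributes a regular 24-gon of circumradius 9.5 (area = (24/2)·9.500²·sin(360°/24) = 280.30 mm²); the cube at (7.5, -0.5) is present — its section is the full 11.5×9 rectangle (area 103.50 mm²); Subtracting the remaining from the first: starting from the r=9.5 cylinder (280.30 mm²), the 11.5×9 cube at (7.5, -0.5) partially overlaps it — only the 8.60 mm² overlap (of its 103.50 mm²) is removed, clipping the outline — area = 271.70 mm². Overall, the cross-section is a single solid region. Net area = 271.70 mm².

271.70 mm²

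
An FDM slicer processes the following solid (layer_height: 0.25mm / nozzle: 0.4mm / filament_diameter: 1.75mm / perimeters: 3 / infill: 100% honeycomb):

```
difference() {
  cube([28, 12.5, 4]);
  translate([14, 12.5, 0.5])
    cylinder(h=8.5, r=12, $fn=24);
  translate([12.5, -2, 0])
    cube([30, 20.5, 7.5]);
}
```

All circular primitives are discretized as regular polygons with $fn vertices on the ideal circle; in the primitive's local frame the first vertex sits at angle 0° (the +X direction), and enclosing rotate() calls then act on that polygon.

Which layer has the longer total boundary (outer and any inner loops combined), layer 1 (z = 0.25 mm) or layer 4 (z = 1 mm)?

Layer 1 (z = 0.25): the cube (footprint 28×12.5) is included at this height (perimeter 81.00 mm); the cylinder at (14, 12.5) is absent (z outside [0.5, 9]); the cube at (12.5, -2) is present — its section is the full 30×20.5 rectangle (perimeter 101.00 mm); After the difference (first − rest): starting from the 28×12.5 cube, the 30×20.5 cube at (12.5, -2) partially overlaps it — only the 193.75 mm² overlap (of its 615.00 mm²) is removed, clipping the outline — boundary = 50.00 mm. So its perimeter = 50.00 mm. Layer 4 (z = 1): the cube (footprint 28×12.5) is included at this height (perimeter 81.00 mm); the r=12 cylinder at (14, 12.5) contributes a regular 24-gon of circumradius 12 (perimeter = 2·24·12.000·sin(180°/24) = 75.18 mm); the cube at (12.5, -2) (footprint 30×20.5) is included at this height (perimeter 101.00 mm); Subtracting the remaining from the first: starting from the 28×12.5 cube, the r=12 cylinder at (14, 12.5) partially overlaps it — only the 223.62 mm² overlap (of its 447.24 mm²) is removed, clipping the outline; the 30×20.5 cube at (12.5, -2) partially overlaps it — only the 64.09 mm² overlap (of its 615.00 mm²) is removed, clipping the outline — boundary = 44.98 mm. So its perimeter = 44.98 mm. Layer 1 is larger (50.00 vs 44.98 mm).

layer 1 (z = 0.25 mm)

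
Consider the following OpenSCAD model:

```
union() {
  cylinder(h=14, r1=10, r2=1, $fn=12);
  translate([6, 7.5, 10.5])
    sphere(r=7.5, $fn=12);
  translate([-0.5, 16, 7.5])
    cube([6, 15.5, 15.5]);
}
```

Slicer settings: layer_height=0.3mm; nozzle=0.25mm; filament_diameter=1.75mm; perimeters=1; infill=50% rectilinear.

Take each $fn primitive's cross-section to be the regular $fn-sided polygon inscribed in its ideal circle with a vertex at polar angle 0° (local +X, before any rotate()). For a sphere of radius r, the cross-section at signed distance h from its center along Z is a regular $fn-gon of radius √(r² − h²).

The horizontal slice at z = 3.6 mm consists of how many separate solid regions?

1

At z = 3.6 mm: the cone contributes a regular 12-gon of circumradius 7.686 (interpolated between r1=10 and r2=1 at t=0.257); the r=7.5 sphere at (6, 7.5) slices to a regular 12-gon of circumradius 2.939 (√(r²−h²) with h=6.9 from center); the cube at (-0.5, 16) does not reach this height (z outside [7.5, 23]); Taking the union: the regions partially overlap (shared area 1.82 mm²), so overlapping operands fuse into one piece — 1 connected region. The result has 1 disconnected region.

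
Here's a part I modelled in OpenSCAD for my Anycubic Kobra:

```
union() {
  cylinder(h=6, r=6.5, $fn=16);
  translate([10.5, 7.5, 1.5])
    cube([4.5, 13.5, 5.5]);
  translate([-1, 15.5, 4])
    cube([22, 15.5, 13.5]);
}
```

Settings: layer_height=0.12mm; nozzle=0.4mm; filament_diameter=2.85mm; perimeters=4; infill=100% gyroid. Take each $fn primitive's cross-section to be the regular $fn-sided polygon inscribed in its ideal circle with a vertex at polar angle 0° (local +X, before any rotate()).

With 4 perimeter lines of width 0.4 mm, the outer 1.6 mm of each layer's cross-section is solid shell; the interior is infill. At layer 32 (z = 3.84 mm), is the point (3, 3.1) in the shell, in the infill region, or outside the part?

infill

At z = 3.84 mm: the r=6.5 cylinder gives a regular 16-gon of circumradius 6.5 (constant along its height); the 4.5×13.5 cube at (10.5, 7.5) contributes its full rectangle; the cube at (-1, 15.5) does not reach this height (z outside [4, 17.5]); Merging all regions: the 2 present regions are separate (no shared area or edge), so areas and boundary lengths simply add and each stays a separate island — 2 connected regions. Overall, the cross-section has 2 separate islands. The nearest boundary edge runs (2.49, 6.01)→(4.60, 4.60); distance from the point to it = 2.13 mm. (Shell/infill is judged within the island containing the point — the largest one.) The point is inside the cross-section and 2.13 mm from the nearest boundary — more than the 1.6 mm shell width (4 × 0.4), so it's in the infill interior.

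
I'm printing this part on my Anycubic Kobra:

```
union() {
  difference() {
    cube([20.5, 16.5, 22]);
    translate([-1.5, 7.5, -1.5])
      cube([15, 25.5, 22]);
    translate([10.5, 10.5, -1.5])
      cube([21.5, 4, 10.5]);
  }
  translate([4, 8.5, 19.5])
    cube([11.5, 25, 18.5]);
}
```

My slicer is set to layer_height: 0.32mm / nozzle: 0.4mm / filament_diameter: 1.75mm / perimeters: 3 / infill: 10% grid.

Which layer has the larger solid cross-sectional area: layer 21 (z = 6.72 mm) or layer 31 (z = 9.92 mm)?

layer 31 (z = 9.92 mm)

Layer 21 (z = 6.72): the 20.5×16.5 cube contributes its full rectangle (area 338.25 mm²); the cube at (-1.5, 7.5) is present — its section is the full 15×25.5 rectangle (area 382.50 mm²); the 21.5×4 cube at (10.5, 10.5) contributes its full rectangle (area 86.00 mm²); Taking the first minus the rest: starting from the 20.5×16.5 cube (338.25 mm²), the 15×25.5 cube at (-1.5, 7.5) partially overlaps it — only the 121.50 mm² overlap (of its 382.50 mm²) is removed, clipping the outline; the 21.5×4 cube at (10.5, 10.5) partially overlaps it — only the 28.00 mm² overlap (of its 86.00 mm²) is removed, clipping the outline — area = 188.75 mm²; the cube at (4, 8.5) does not reach this height (z outside [19.5, 38]); Combining (union): only the result so far is present, so the union is just that shape — area = 188.75 mm². So its area = 188.75 mm². Layer 31 (z = 9.92): the cube is present — its section is the full 20.5×16.5 rectangle (area 338.25 mm²); the cube at (-1.5, 7.5) (footprint 15×25.5) is included at this height (area 382.50 mm²); the cube at (10.5, 10.5) is not intersected at this z (z outside [-1.5, 9]); Taking the first minus the rest: starting from the 20.5×16.5 cube (338.25 mm²), the 15×25.5 cube at (-1.5, 7.5) partially overlaps it — only the 121.50 mm² overlap (of its 382.50 mm²) is removed, clipping the outline — area = 216.75 mm²; the cube at (4, 8.5) is not intersected at this z (z outside [19.5, 38]); Combining (union): only that combined region is present, so the union is just that shape — area = 216.75 mm². So its area = 216.75 mm². Layer 31 is larger (216.75 vs 188.75 mm²).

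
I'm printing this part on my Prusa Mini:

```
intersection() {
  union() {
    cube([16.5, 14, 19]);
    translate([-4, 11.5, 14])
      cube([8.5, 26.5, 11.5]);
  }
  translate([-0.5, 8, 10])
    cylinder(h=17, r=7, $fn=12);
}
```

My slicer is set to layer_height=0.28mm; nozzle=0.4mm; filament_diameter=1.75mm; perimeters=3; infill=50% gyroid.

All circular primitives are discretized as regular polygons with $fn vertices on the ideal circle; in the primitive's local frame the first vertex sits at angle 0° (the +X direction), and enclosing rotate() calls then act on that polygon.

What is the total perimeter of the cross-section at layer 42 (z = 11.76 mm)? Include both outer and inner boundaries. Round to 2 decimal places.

33.44 mm

At z = 11.76 mm: the cube (footprint 16.5×14) is included at this height (perimeter 61.00 mm); the cube at (-4, 11.5) is not intersected at this z (z outside [14, 25.5]); Combining (union): only the 16.5×14 cube is present, so the union is just that shape — boundary = 61.00 mm; the r=7 cylinder at (-0.5, 8) gives a regular 12-gon of circumradius 7 (constant along its height) (perimeter = 2·12·7.000·sin(180°/12) = 43.48 mm); Taking the intersection: the r=7 cylinder at (-0.5, 8) partially overlaps that combined region; clipping to the common part keeps 65.17 mm² — boundary = 33.44 mm. Overall, the cross-section is a single solid region. Total boundary length (outer) = 33.44 mm.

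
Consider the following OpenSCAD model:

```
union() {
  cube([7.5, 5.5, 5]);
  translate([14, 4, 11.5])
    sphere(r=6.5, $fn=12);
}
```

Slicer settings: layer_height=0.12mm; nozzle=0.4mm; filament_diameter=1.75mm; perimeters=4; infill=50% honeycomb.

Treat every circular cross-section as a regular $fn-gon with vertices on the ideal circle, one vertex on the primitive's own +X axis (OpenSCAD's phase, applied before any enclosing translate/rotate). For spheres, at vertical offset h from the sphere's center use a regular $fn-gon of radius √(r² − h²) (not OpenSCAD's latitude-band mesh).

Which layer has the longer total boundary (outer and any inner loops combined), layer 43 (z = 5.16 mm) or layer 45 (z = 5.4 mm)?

layer 45 (z = 5.4 mm)

Layer 43 (z = 5.16): the cube is absent (z outside [0, 5]); the r=6.5 sphere at (14, 4) slices to a regular 12-gon of circumradius 1.433 (√(r²−h²) with h=6.34 from center) (perimeter = 2·12·1.433·sin(180°/12) = 8.90 mm); Taking the union: only the r=6.5 sphere at (14, 4) is present, so the union is just that shape — boundary = 8.90 mm. So its perimeter = 8.90 mm. Layer 45 (z = 5.4): the cube is absent (z outside [0, 5]); the r=6.5 sphere at (14, 4) slices to a regular 12-gon of circumradius 2.245 (√(r²−h²) with h=6.1 from center) (perimeter = 2·12·2.245·sin(180°/12) = 13.95 mm); Merging all regions: only the r=6.5 sphere at (14, 4) is present, so the union is just that shape — boundary = 13.95 mm. So its perimeter = 13.95 mm. Layer 45 is larger (13.95 vs 8.90 mm).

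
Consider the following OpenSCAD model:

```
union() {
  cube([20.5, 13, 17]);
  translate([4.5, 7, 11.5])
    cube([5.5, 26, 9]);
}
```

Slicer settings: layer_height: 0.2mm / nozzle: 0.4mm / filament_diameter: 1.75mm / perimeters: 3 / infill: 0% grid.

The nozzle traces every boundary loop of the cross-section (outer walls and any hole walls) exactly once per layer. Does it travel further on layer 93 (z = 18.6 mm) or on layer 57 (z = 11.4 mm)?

Layer 93 (z = 18.6): the cube is not intersected at this z (z outside [0, 17]); the cube at (4.5, 7) (footprint 5.5×26) is included at this height (perimeter 63.00 mm); Merging all regions: only the 5.5×26 cube at (4.5, 7) is present, so the union is just that shape — boundary = 63.00 mm. So its perimeter = 63.00 mm. Layer 57 (z = 11.4): the cube (footprint 20.5×13) is included at this height (perimeter 67.00 mm); the cube at (4.5, 7) does not reach this height (z outside [11.5, 20.5]); Combining (union): only the 20.5×13 cube is present, so the union is just that shape — boundary = 67.00 mm. So its perimeter = 67.00 mm. Layer 57 is larger (67.00 vs 63.00 mm).

layer 57 (z = 11.4 mm)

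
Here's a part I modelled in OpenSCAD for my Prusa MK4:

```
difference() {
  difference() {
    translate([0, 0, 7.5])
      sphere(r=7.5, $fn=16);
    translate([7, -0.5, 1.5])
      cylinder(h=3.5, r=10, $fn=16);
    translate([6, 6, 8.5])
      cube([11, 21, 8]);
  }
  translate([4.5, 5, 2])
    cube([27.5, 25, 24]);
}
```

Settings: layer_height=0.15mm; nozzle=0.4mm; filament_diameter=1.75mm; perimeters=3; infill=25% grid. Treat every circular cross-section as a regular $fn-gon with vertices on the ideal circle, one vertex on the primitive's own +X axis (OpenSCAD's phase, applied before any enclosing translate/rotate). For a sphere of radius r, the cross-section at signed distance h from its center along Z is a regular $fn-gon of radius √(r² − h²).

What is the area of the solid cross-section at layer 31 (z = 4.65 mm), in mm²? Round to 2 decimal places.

At z = 4.65 mm: the r=7.5 sphere contributes a regular 16-gon of circumradius √(7.5²−2.85²) = 6.937 (area = (16/2)·6.937²·sin(360°/16) = 147.34 mm²); the cylinder at (7, -0.5): section is a regular 16-gon, circumradius r=10 (area = (16/2)·10.000²·sin(360°/16) = 306.15 mm²); the cube at (6, 6) is not intersected at this z (z outside [8.5, 16.5]); Subtracting the remaining from the first: starting from the r=7.5 sphere (147.34 mm²), the r=10 cylinder at (7, -0.5) partially overlaps it — only the 100.95 mm² overlap (of its 306.15 mm²) is removed, clipping the outline — area = 46.39 mm²; the cube at (4.5, 5) is present — its section is the full 27.5×25 rectangle (area 687.50 mm²); Taking the first minus the rest: starting from that combined region (46.39 mm²), the 27.5×25 cube at (4.5, 5) misses the remaining region (no effect) — area = 46.39 mm². Overall, the cross-section is a single solid region. Net area = 46.39 mm².

46.39 mm²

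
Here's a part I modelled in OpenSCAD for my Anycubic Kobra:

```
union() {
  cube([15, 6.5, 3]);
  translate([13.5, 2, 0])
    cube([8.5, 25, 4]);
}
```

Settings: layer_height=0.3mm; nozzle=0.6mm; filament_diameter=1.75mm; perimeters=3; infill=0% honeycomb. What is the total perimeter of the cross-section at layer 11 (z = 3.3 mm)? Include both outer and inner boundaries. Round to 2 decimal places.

At z = 3.3 mm: the cube does not reach this height (z outside [0, 3]); the cube at (13.5, 2) (footprint 8.5×25) is included at this height (perimeter 67.00 mm); Combining (union): only the 8.5×25 cube at (13.5, 2) is present, so the union is just that shape — boundary = 67.00 mm. Overall, the cross-section is a single solid region. Total boundary length (outer) = 67.00 mm.

67.00 mm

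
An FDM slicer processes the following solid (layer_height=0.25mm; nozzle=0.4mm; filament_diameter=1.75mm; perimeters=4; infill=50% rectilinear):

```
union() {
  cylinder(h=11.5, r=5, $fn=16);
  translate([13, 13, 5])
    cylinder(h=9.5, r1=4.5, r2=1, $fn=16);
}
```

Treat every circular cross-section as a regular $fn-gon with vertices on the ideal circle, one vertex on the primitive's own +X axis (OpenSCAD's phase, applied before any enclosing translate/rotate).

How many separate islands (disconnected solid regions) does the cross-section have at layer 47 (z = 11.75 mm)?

At z = 11.75 mm: the cylinder does not reach this height (z outside [0, 11.5]); the cone at (13, 13): at t=0.711 of its height the radius interpolates to r₁+(r₂−r₁)t = 2.013, giving a regular 16-gon of that circumradius; Merging all regions: only the cone at (13, 13) is present, so the union is just that shape — 1 connected region. Overall, the cross-section is a single solid region. Island count = 1.

1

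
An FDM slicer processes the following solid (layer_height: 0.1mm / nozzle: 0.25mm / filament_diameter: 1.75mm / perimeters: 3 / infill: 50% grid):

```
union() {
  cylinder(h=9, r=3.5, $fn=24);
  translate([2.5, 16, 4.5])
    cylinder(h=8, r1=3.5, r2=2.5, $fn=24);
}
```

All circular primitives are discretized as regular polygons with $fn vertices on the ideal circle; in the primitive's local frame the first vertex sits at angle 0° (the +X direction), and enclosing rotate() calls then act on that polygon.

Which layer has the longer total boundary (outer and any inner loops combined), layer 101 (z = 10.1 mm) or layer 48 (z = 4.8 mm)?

Layer 101 (z = 10.1): the cylinder is not intersected at this z (z outside [0, 9]); the cone at (2.5, 16) contributes a regular 24-gon of circumradius 2.800 (interpolated between r1=3.5 and r2=2.5 at t=0.700) (perimeter = 2·24·2.800·sin(180°/24) = 17.54 mm); Taking the union: only the cone at (2.5, 16) is present, so the union is just that shape — boundary = 17.54 mm. So its perimeter = 17.54 mm. Layer 48 (z = 4.8): the cylinder: section is a regular 24-gon, circumradius r=3.5 (perimeter = 2·24·3.500·sin(180°/24) = 21.93 mm); the cone at (2.5, 16): at t=0.037 of its height the radius interpolates to r₁+(r₂−r₁)t = 3.462, giving a regular 24-gon of that circumradius (perimeter = 2·24·3.462·sin(180°/24) = 21.69 mm); Combining (union): the 2 present regions are separate (no shared area or edge), so areas and boundary lengths simply add and each stays a separate island — boundary = 43.62 mm. So its perimeter = 43.62 mm. Layer 48 is larger (43.62 vs 17.54 mm).

layer 48 (z = 4.8 mm)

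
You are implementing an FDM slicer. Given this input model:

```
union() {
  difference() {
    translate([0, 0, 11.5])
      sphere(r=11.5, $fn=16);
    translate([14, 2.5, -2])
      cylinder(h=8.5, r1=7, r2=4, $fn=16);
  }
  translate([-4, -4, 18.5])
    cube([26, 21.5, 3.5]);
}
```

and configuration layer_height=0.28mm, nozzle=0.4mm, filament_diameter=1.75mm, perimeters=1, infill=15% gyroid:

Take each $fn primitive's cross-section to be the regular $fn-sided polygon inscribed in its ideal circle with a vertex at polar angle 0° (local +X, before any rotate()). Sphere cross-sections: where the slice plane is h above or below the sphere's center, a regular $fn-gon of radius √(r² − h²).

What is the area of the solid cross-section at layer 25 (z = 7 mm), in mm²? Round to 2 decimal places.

At z = 7 mm: the r=11.5 sphere contributes a regular 16-gon of circumradius √(11.5²−4.5²) = 10.583 (area = (16/2)·10.583²·sin(360°/16) = 342.88 mm²); the cone at (14, 2.5) is absent (z outside [-2, 6.5]); Subtracting the remaining from the first: none of the subtracted shapes is present at this height, so the r=11.5 sphere is unchanged — area = 342.88 mm²; the cube at (-4, -4) is absent (z outside [18.5, 22]); Combining (union): only that combined region is present, so the union is just that shape — area = 342.88 mm². Overall, the cross-section is a single solid region. Net area = 342.88 mm².

342.88 mm²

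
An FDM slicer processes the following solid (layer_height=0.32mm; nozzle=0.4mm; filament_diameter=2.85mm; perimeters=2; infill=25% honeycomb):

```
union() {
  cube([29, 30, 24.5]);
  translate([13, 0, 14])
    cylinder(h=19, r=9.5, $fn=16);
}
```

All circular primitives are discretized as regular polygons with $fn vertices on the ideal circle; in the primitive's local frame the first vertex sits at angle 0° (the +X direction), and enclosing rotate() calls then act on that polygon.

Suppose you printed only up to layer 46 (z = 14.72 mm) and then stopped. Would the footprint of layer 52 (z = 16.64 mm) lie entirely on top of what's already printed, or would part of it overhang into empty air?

Compare the two slices. At z = 14.72: the 29×30 cube contributes its full rectangle (area 870.00 mm²); the cylinder at (13, 0): section is a regular 16-gon, circumradius r=9.5 (area = (16/2)·9.500²·sin(360°/16) = 276.30 mm²); Combining (union): the regions partially overlap — summed areas 1146.30 mm² minus the doubly-counted overlap 138.15 mm² gives 1008.15 mm² — area = 1008.15 mm². At z = 16.64: the cube is present — its section is the full 29×30 rectangle (area 870.00 mm²); the r=9.5 cylinder at (13, 0) gives a regular 16-gon of circumradius 9.5 (constant along its height) (area = (16/2)·9.500²·sin(360°/16) = 276.30 mm²); Taking the union: the regions partially overlap — summed areas 1146.30 mm² minus the doubly-counted overlap 138.15 mm² gives 1008.15 mm² — area = 1008.15 mm². Checking containment: the cross-section at z = 16.64 is a subset of the cross-section at z = 14.72.

entirely on top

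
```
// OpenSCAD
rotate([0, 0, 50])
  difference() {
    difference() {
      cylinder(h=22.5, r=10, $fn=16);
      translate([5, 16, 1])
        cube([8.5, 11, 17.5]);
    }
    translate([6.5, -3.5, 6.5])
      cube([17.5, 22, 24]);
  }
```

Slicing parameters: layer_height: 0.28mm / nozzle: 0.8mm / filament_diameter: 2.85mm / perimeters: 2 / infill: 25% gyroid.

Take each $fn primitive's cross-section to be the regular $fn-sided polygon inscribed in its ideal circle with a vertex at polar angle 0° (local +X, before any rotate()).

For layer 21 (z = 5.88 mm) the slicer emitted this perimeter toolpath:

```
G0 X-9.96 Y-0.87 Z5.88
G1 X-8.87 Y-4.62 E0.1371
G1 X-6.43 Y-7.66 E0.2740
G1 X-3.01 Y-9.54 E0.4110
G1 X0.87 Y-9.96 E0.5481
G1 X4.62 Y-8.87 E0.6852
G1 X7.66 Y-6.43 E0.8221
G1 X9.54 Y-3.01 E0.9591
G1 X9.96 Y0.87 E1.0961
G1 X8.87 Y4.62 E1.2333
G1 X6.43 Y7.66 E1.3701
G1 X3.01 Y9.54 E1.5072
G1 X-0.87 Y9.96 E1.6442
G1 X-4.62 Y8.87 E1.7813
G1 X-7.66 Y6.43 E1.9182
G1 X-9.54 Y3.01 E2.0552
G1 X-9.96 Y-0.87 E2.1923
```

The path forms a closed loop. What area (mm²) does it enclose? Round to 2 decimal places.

306.20 mm²

Apply the shoelace formula to the sequence of (X, Y) vertices; enclosed area = 306.20 mm².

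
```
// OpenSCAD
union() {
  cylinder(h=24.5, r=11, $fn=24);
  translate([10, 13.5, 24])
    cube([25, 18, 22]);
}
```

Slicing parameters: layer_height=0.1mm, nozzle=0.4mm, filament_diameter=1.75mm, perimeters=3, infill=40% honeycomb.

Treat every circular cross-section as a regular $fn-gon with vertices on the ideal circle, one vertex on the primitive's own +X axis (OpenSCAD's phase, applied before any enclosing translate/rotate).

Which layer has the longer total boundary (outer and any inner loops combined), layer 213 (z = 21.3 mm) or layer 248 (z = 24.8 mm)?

layer 248 (z = 24.8 mm)

Layer 213 (z = 21.3): the r=11 cylinder contributes a regular 24-gon of circumradius 11 (perimeter = 2·24·11.000·sin(180°/24) = 68.92 mm); the cube at (10, 13.5) is not intersected at this z (z outside [24, 46]); Taking the union: only the r=11 cylinder is present, so the union is just that shape — boundary = 68.92 mm. So its perimeter = 68.92 mm. Layer 248 (z = 24.8): the cylinder does not reach this height (z outside [0, 24.5]); the cube at (10, 13.5) is present — its section is the full 25×18 rectangle (perimeter 86.00 mm); Merging all regions: only the 25×18 cube at (10, 13.5) is present, so the union is just that shape — boundary = 86.00 mm. So its perimeter = 86.00 mm. Layer 248 is larger (86.00 vs 68.92 mm).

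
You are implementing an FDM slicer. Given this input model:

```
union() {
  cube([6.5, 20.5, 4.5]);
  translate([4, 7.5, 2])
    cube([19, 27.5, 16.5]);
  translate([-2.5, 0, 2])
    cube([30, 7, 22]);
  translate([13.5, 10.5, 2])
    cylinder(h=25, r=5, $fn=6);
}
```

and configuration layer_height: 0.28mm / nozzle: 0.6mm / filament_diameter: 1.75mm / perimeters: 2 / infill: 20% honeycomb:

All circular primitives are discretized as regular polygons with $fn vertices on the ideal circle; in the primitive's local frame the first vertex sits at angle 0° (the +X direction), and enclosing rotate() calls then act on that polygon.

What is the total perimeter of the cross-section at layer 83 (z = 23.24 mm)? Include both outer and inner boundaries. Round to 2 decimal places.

At z = 23.24 mm: the cube does not reach this height (z outside [0, 4.5]); the cube at (4, 7.5) does not reach this height (z outside [2, 18.5]); the cube at (-2.5, 0) is present — its section is the full 30×7 rectangle (perimeter 74.00 mm); the cylinder at (13.5, 10.5): section is a regular 6-gon, circumradius r=5 (perimeter = 2·6·5.000·sin(180°/6) = 30.00 mm); Combining (union): the regions partially overlap (shared area 4.55 mm²), so the edge portions inside another operand are dropped and the merged outline is re-measured after clipping — boundary = 91.12 mm. Overall, the cross-section is a single solid region. Total boundary length (outer) = 91.12 mm.

91.12 mm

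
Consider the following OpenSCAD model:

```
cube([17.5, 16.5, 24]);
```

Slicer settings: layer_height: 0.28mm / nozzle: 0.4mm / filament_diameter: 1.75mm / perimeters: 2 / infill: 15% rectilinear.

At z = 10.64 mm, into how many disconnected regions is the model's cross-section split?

1

At z = 10.64 mm: the 17.5×16.5 cube contributes its full rectangle. The result has 1 disconnected region.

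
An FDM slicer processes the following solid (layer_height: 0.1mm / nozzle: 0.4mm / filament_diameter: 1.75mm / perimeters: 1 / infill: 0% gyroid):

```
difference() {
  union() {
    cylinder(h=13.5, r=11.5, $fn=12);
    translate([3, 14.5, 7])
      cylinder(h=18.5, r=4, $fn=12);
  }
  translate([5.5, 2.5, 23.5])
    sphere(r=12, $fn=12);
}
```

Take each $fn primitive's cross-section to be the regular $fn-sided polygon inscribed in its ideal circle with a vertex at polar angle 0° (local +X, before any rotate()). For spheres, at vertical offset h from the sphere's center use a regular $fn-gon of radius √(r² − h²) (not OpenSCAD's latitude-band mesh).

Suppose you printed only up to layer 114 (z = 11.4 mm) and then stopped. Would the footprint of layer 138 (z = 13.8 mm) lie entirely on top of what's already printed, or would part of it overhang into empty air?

entirely on top

Compare the two slices. At z = 11.4: the r=11.5 cylinder contributes a regular 12-gon of circumradius 11.5 (area = (12/2)·11.500²·sin(360°/12) = 396.75 mm²); the cylinder at (3, 14.5): section is a regular 12-gon, circumradius r=4 (area = (12/2)·4.000²·sin(360°/12) = 48.00 mm²); Combining (union): the regions partially overlap — summed areas 444.75 mm² minus the doubly-counted overlap 0.45 mm² gives 444.30 mm² — area = 444.30 mm²; the sphere at (5.5, 2.5) is absent (|z−center|=12.100 > r=12); After the difference (first − rest): none of the subtracted shapes is present at this height, so the result so far is unchanged — area = 444.30 mm². At z = 13.8: the cylinder is not intersected at this z (z outside [0, 13.5]); the r=4 cylinder at (3, 14.5) gives a regular 12-gon of circumradius 4 (constant along its height) (area = (12/2)·4.000²·sin(360°/12) = 48.00 mm²); Combining (union): only the r=4 cylinder at (3, 14.5) is present, so the union is just that shape — area = 48.00 mm²; the r=12 sphere at (5.5, 2.5) contributes a regular 12-gon of circumradius √(12²−9.7²) = 7.065 (area = (12/2)·7.065²·sin(360°/12) = 149.73 mm²); Taking the first minus the rest: starting from the result so far (48.00 mm²), the r=12 sphere at (5.5, 2.5) misses the remaining region (no effect) — area = 48.00 mm². Checking containment: the cross-section at z = 13.8 is a subset of the cross-section at z = 11.4.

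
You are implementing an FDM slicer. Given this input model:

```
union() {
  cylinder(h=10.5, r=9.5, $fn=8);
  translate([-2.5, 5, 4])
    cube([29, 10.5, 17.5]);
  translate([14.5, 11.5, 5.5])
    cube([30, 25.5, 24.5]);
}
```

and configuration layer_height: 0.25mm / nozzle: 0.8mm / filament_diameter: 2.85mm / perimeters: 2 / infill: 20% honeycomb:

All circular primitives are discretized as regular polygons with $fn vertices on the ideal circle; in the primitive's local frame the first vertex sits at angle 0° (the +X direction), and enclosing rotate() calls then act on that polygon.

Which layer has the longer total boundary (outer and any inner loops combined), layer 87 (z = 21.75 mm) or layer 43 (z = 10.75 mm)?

layer 43 (z = 10.75 mm)

Layer 87 (z = 21.75): the cylinder is not intersected at this z (z outside [0, 10.5]); the cube at (-2.5, 5) does not reach this height (z outside [4, 21.5]); the cube at (14.5, 11.5) (footprint 30×25.5) is included at this height (perimeter 111.00 mm); Merging all regions: only the 30×25.5 cube at (14.5, 11.5) is present, so the union is just that shape — boundary = 111.00 mm. So its perimeter = 111.00 mm. Layer 43 (z = 10.75): the cylinder is not intersected at this z (z outside [0, 10.5]); the cube at (-2.5, 5) is present — its section is the full 29×10.5 rectangle (perimeter 79.00 mm); the cube at (14.5, 11.5) is present — its section is the full 30×25.5 rectangle (perimeter 111.00 mm); Merging all regions: the regions partially overlap (shared area 48.00 mm²), so the edge portions inside another operand are dropped and the merged outline is re-measured after clipping — boundary = 158.00 mm. So its perimeter = 158.00 mm. Layer 43 is larger (158.00 vs 111.00 mm).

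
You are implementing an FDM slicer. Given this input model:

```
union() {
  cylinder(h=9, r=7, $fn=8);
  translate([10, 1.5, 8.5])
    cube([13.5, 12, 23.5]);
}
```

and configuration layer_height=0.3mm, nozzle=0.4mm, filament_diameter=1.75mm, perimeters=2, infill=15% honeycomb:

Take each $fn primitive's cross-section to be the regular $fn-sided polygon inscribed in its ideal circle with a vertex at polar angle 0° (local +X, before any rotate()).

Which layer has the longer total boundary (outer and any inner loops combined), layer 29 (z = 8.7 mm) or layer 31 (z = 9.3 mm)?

layer 29 (z = 8.7 mm)

Layer 29 (z = 8.7): the r=7 cylinder contributes a regular 8-gon of circumradius 7 (perimeter = 2·8·7.000·sin(180°/8) = 42.86 mm); the 13.5×12 cube at (10, 1.5) contributes its full rectangle (perimeter 51.00 mm); Combining (union): the 2 present regions are separate (no shared area or edge), so areas and boundary lengths simply add and each stays a separate island — boundary = 93.86 mm. So its perimeter = 93.86 mm. Layer 31 (z = 9.3): the cylinder is absent (z outside [0, 9]); the cube at (10, 1.5) (footprint 13.5×12) is included at this height (perimeter 51.00 mm); Taking the union: only the 13.5×12 cube at (10, 1.5) is present, so the union is just that shape — boundary = 51.00 mm. So its perimeter = 51.00 mm. Layer 29 is larger (93.86 vs 51.00 mm).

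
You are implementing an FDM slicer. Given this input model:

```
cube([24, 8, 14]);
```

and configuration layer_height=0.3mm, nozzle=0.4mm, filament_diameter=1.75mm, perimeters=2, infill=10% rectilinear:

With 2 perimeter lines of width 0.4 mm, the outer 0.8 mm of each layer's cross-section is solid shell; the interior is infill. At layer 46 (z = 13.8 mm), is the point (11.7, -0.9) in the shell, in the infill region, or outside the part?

outside

At z = 13.8 mm: the 24×8 cube contributes its full rectangle. Overall, the cross-section is a single solid region. The nearest boundary edge runs (0.00, 0.00)→(24.00, 0.00); distance from the point to it = 0.90 mm. The point is not inside any of the regions above, so it lies outside the cross-section (0.90 mm from the nearest boundary).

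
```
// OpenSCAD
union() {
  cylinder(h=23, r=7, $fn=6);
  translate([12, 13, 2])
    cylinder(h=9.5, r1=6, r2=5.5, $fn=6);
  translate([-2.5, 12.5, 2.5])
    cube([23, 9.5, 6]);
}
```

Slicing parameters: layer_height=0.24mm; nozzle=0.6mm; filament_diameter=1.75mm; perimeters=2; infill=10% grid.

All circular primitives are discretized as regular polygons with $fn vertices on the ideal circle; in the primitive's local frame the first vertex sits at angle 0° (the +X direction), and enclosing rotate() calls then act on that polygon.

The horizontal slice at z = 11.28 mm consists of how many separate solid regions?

2

At z = 11.28 mm: the r=7 cylinder contributes a regular 6-gon of circumradius 7; the cone at (12, 13): at t=0.977 of its height the radius interpolates to r₁+(r₂−r₁)t = 5.512, giving a regular 6-gon of that circumradius; the cube at (-2.5, 12.5) is not intersected at this z (z outside [2.5, 8.5]); Taking the union: the 2 present regions are separate (no shared area or edge), so areas and boundary lengths simply add and each stays a separate island — 2 connected regions. The result has 2 disconnected regions.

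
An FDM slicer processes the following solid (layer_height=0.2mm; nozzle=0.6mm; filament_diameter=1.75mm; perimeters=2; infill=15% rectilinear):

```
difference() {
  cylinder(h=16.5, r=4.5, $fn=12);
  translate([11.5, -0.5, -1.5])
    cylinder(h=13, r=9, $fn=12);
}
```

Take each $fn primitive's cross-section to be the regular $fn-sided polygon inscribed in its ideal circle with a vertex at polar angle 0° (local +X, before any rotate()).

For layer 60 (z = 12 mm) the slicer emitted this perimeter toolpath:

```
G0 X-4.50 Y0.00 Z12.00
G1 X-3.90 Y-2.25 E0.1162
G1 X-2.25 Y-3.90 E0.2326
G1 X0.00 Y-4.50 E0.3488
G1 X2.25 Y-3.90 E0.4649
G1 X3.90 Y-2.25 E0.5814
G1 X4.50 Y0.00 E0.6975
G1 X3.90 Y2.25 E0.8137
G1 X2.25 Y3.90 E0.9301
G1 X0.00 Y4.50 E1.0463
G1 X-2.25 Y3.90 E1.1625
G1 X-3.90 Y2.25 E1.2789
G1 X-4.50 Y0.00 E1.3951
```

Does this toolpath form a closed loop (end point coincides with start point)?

yes

Start point (G0): (-4.50, 0.00). End point (last G1): the path returns to the start — closed.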